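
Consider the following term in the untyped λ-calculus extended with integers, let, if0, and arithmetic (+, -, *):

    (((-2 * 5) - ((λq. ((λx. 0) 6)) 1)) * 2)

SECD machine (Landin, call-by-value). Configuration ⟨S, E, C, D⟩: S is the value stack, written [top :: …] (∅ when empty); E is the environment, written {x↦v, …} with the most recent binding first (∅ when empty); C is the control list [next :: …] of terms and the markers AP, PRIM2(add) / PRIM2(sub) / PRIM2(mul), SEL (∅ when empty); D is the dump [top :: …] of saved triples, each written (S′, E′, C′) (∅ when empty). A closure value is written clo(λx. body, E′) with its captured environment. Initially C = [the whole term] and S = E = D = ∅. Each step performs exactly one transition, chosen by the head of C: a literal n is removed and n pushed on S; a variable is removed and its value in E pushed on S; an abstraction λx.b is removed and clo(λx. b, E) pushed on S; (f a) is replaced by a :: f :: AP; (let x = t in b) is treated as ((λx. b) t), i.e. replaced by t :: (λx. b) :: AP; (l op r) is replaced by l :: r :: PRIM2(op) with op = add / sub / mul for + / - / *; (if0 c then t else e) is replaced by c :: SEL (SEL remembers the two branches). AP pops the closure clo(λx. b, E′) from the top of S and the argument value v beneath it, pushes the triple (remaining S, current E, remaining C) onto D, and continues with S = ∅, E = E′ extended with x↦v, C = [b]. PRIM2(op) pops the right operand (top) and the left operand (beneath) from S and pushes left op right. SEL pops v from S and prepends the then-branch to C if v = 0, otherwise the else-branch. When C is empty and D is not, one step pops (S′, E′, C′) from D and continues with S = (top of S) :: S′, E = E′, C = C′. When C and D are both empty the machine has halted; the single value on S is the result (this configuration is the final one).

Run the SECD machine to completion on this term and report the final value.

[0] [S=∅ | E=∅ | C=[(((-2 * 5) - ((λq. ((λx. 0) 6)) 1)) * 2)] | D=∅]
[1] [S=∅ | E=∅ | C=[((-2 * 5) - ((λq. ((λx. 0) 6)) 1)) :: 2 :: PRIM2(mul)] | D=∅]
[2] [S=∅ | E=∅ | C=[(-2 * 5) :: ((λq. ((λx. 0) 6)) 1) :: PRIM2(sub) :: 2 :: PRIM2(mul)] | D=∅]
[3] [S=∅ | E=∅ | C=[-2 :: 5 :: PRIM2(mul) :: ((λq. ((λx. 0) 6)) 1) :: PRIM2(sub) :: 2 :: PRIM2(mul)] | D=∅]
[4] [S=[-2] | E=∅ | C=[5 :: PRIM2(mul) :: ((λq. ((λx. 0) 6)) 1) :: PRIM2(sub) :: 2 :: PRIM2(mul)] | D=∅]
[5] [S=[5 :: -2] | E=∅ | C=[PRIM2(mul) :: ((λq. ((λx. 0) 6)) 1) :: PRIM2(sub) :: 2 :: PRIM2(mul)] | D=∅]
[6] [S=[-10] | E=∅ | C=[((λq. ((λx. 0) 6)) 1) :: PRIM2(sub) :: 2 :: PRIM2(mul)] | D=∅]
[7] [S=[-10] | E=∅ | C=[1 :: (λq. ((λx. 0) 6)) :: AP :: PRIM2(sub) :: 2 :: PRIM2(mul)] | D=∅]
[8] [S=[1 :: -10] | E=∅ | C=[(λq. ((λx. 0) 6)) :: AP :: PRIM2(sub) :: 2 :: PRIM2(mul)] | D=∅]
[9] [S=[clo(λq. ((λx. 0) 6), ∅) :: 1 :: -10] | E=∅ | C=[AP :: PRIM2(sub) :: 2 :: PRIM2(mul)] | D=∅]
[10] [S=∅ | E={q↦1} | C=[((λx. 0) 6)] | D=[([-10], ∅, [PRIM2(sub) :: 2 :: PRIM2(mul)])]]
[11] [S=∅ | E={q↦1} | C=[6 :: (λx. 0) :: AP] | D=[([-10], ∅, [PRIM2(sub) :: 2 :: PRIM2(mul)])]]
[12] [S=[6] | E={q↦1} | C=[(λx. 0) :: AP] | D=[([-10], ∅, [PRIM2(sub) :: 2 :: PRIM2(mul)])]]
[13] [S=[clo(λx. 0, {q↦1}) :: 6] | E={q↦1} | C=[AP] | D=[([-10], ∅, [PRIM2(sub) :: 2 :: PRIM2(mul)])]]
[14] [S=∅ | E={x↦6, q↦1} | C=[0] | D=[(∅, {q↦1}, ∅) :: ([-10], ∅, [PRIM2(sub) :: 2 :: PRIM2(mul)])]]
[15] [S=[0] | E={x↦6, q↦1} | C=∅ | D=[(∅, {q↦1}, ∅) :: ([-10], ∅, [PRIM2(sub) :: 2 :: PRIM2(mul)])]]
[16] [S=[0] | E={q↦1} | C=∅ | D=[([-10], ∅, [PRIM2(sub) :: 2 :: PRIM2(mul)])]]
[17] [S=[0 :: -10] | E=∅ | C=[PRIM2(sub) :: 2 :: PRIM2(mul)] | D=∅]
[18] [S=[-10] | E=∅ | C=[2 :: PRIM2(mul)] | D=∅]
[19] [S=[2 :: -10] | E=∅ | C=[PRIM2(mul)] | D=∅]
[20] [S=[-20] | E=∅ | C=∅ | D=∅]
→ final value -20

Answer: -20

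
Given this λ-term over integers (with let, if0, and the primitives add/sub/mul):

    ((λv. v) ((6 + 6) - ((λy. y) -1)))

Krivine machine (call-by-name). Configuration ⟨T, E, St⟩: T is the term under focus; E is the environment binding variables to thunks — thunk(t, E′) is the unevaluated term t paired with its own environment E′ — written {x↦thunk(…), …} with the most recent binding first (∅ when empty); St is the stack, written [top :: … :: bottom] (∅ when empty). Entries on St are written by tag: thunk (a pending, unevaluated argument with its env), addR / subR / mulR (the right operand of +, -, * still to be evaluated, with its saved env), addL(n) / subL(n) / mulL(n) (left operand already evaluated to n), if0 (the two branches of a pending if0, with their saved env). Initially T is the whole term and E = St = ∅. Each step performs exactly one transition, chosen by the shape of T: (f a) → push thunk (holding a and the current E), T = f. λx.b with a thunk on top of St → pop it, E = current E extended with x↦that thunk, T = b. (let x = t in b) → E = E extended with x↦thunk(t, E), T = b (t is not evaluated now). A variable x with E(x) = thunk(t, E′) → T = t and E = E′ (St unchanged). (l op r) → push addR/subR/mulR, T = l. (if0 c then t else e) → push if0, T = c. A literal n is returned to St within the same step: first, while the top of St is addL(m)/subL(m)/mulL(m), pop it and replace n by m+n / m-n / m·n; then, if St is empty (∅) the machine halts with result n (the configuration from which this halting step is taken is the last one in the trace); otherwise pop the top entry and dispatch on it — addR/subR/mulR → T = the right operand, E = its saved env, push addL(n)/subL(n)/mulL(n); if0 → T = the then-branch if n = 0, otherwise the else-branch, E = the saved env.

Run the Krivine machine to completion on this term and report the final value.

0. [T=((λv. v) ((6 + 6) - ((λy. y) -1))) | E=∅ | St=∅]
1. [T=(λv. v) | E=∅ | St=[thunk]]
2. [T=v | E={v↦thunk(((6 + 6) - ((λy. y) -1)), ∅)} | St=∅]
3. [T=((6 + 6) - ((λy. y) -1)) | E=∅ | St=∅]
4. [T=(6 + 6) | E=∅ | St=[subR]]
5. [T=6 | E=∅ | St=[addR :: subR]]
6. [T=6 | E=∅ | St=[addL(6) :: subR]]
7. [T=((λy. y) -1) | E=∅ | St=[subL(12)]]
8. [T=(λy. y) | E=∅ | St=[thunk :: subL(12)]]
9. [T=y | E={y↦thunk(-1, ∅)} | St=[subL(12)]]
10. [T=-1 | E=∅ | St=[subL(12)]]
→ final value 13

Answer: 13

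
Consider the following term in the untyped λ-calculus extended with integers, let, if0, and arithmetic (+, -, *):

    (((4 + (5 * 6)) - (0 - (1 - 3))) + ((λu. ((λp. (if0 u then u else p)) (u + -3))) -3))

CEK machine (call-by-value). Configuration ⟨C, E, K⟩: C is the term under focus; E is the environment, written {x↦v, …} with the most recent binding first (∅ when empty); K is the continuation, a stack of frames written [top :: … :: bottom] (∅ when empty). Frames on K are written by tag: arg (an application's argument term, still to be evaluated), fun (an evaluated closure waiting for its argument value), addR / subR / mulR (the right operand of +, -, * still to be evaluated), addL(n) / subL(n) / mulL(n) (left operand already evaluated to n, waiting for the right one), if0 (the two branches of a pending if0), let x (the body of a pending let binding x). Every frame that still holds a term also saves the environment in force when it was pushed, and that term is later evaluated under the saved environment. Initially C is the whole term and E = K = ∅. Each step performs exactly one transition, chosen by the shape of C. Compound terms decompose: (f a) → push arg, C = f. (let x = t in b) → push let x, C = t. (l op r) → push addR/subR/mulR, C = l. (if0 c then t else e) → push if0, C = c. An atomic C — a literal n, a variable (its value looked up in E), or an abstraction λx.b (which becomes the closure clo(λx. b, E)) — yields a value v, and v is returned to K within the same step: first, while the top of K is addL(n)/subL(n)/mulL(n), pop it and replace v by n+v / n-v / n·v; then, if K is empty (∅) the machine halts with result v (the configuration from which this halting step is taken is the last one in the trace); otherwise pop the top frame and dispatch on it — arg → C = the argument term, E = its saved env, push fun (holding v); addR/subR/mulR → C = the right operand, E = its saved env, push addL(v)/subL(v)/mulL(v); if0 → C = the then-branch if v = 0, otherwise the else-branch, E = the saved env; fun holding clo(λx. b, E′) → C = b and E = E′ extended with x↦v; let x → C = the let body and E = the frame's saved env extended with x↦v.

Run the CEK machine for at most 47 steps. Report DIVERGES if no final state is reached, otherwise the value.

Answer: 26

Machine steps:
0. [C=(((4 + (5 * 6)) - (0 - (1 - 3))) + ((λu. ((λp. (if0 u then u else p)) (u + -3))) -3)) | E=∅ | K=∅]
1. [C=((4 + (5 * 6)) - (0 - (1 - 3))) | E=∅ | K=[addR]]
2. [C=(4 + (5 * 6)) | E=∅ | K=[subR :: addR]]
3. [C=4 | E=∅ | K=[addR :: subR :: addR]]
4. [C=(5 * 6) | E=∅ | K=[addL(4) :: subR :: addR]]
5. [C=5 | E=∅ | K=[mulR :: addL(4) :: subR :: addR]]
6. [C=6 | E=∅ | K=[mulL(5) :: addL(4) :: subR :: addR]]
7. [C=(0 - (1 - 3)) | E=∅ | K=[subL(34) :: addR]]
8. [C=0 | E=∅ | K=[subR :: subL(34) :: addR]]
9. [C=(1 - 3) | E=∅ | K=[subL(0) :: subL(34) :: addR]]
10. [C=1 | E=∅ | K=[subR :: subL(0) :: subL(34) :: addR]]
11. [C=3 | E=∅ | K=[subL(1) :: subL(0) :: subL(34) :: addR]]
12. [C=((λu. ((λp. (if0 u then u else p)) (u + -3))) -3) | E=∅ | K=[addL(32)]]
13. [C=(λu. ((λp. (if0 u then u else p)) (u + -3))) | E=∅ | K=[arg :: addL(32)]]
14. [C=-3 | E=∅ | K=[fun :: addL(32)]]
15. [C=((λp. (if0 u then u else p)) (u + -3)) | E={u↦-3} | K=[addL(32)]]
16. [C=(λp. (if0 u then u else p)) | E={u↦-3} | K=[arg :: addL(32)]]
17. [C=(u + -3) | E={u↦-3} | K=[fun :: addL(32)]]
18. [C=u | E={u↦-3} | K=[addR :: fun :: addL(32)]]
19. [C=-3 | E={u↦-3} | K=[addL(-3) :: fun :: addL(32)]]
20. [C=(if0 u then u else p) | E={p↦-6, u↦-3} | K=[addL(32)]]
21. [C=u | E={p↦-6, u↦-3} | K=[if0 :: addL(32)]]
22. [C=p | E={p↦-6, u↦-3} | K=[addL(32)]]
→ final value 26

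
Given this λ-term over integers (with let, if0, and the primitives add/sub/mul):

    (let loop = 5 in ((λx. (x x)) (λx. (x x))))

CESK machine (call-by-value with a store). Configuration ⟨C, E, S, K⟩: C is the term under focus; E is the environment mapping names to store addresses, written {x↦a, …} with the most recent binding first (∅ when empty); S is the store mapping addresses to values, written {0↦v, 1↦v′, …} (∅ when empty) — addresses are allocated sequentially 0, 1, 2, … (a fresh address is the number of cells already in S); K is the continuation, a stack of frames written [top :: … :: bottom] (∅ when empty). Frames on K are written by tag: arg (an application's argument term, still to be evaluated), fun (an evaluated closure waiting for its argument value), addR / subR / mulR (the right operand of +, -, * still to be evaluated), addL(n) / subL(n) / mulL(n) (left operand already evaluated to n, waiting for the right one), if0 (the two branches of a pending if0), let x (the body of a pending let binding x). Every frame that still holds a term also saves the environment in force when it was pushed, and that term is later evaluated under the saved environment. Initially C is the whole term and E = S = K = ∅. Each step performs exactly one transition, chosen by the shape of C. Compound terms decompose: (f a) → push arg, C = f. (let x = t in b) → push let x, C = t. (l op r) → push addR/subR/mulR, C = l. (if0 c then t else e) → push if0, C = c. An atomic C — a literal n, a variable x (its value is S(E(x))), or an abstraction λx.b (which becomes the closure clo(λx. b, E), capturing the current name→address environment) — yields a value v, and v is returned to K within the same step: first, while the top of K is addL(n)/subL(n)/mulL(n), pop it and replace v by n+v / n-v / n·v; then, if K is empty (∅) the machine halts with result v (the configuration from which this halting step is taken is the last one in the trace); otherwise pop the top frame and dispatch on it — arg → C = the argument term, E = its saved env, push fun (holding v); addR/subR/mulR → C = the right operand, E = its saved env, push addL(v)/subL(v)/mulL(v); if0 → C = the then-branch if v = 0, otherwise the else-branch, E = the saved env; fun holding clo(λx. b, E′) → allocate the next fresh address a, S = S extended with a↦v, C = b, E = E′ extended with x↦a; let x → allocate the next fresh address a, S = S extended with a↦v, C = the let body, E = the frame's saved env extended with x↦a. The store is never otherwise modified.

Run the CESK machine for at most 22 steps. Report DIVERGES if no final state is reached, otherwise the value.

[0] [C=(let loop = 5 in ((λx. (x x)) (λx. (x x)))) | E=∅ | S=∅ | K=∅]
[1] [C=5 | E=∅ | S=∅ | K=[let loop]]
[2] [C=((λx. (x x)) (λx. (x x))) | E={loop↦0} | S={0↦5} | K=∅]
[3] [C=(λx. (x x)) | E={loop↦0} | S={0↦5} | K=[arg]]
[4] [C=(λx. (x x)) | E={loop↦0} | S={0↦5} | K=[fun]]
[5] [C=(x x) | E={x↦1, loop↦0} | S={0↦5, 1↦clo(λx. (x x), {loop↦0})} | K=∅]
[6] [C=x | E={x↦1, loop↦0} | S={0↦5, 1↦clo(λx. (x x), {loop↦0})} | K=[arg]]
[7] [C=x | E={x↦1, loop↦0} | S={0↦5, 1↦clo(λx. (x x), {loop↦0})} | K=[fun]]
[8] [C=(x x) | E={x↦2, loop↦0} | S={0↦5, 1↦clo(λx. (x x), {loop↦0}), 2↦clo(λx. (x x), {loop↦0})} | K=∅]
[9] [C=x | E={x↦2, loop↦0} | S={0↦5, 1↦clo(λx. (x x), {loop↦0}), 2↦clo(λx. (x x), {loop↦0})} | K=[arg]]
[10] [C=x | E={x↦2, loop↦0} | S={0↦5, 1↦clo(λx. (x x), {loop↦0}), 2↦clo(λx. (x x), {loop↦0})} | K=[fun]]
[11] [C=(x x) | E={x↦3, loop↦0} | S={0↦5, 1↦clo(λx. (x x), {loop↦0}), 2↦clo(λx. (x x), {loop↦0}), 3↦clo(λx. (x x), {loop↦0})} | K=∅]
[12] [C=x | E={x↦3, loop↦0} | S={0↦5, 1↦clo(λx. (x x), {loop↦0}), 2↦clo(λx. (x x), {loop↦0}), 3↦clo(λx. (x x), {loop↦0})} | K=[arg]]
[13] [C=x | E={x↦3, loop↦0} | S={0↦5, 1↦clo(λx. (x x), {loop↦0}), 2↦clo(λx. (x x), {loop↦0}), 3↦clo(λx. (x x), {loop↦0})} | K=[fun]]
[14] [C=(x x) | E={x↦4, loop↦0} | S={0↦5, 1↦clo(λx. (x x), {loop↦0}), 2↦clo(λx. (x x), {loop↦0}), 3↦clo(λx. (x x), {loop↦0}), 4↦clo(λx. (x x), {loop↦0})} | K=∅]
[15] [C=x | E={x↦4, loop↦0} | S={0↦5, 1↦clo(λx. (x x), {loop↦0}), 2↦clo(λx. (x x), {loop↦0}), 3↦clo(λx. (x x), {loop↦0}), 4↦clo(λx. (x x), {loop↦0})} | K=[arg]]
[16] [C=x | E={x↦4, loop↦0} | S={0↦5, 1↦clo(λx. (x x), {loop↦0}), 2↦clo(λx. (x x), {loop↦0}), 3↦clo(λx. (x x), {loop↦0}), 4↦clo(λx. (x x), {loop↦0})} | K=[fun]]
[17] [C=(x x) | E={x↦5, loop↦0} | S={0↦5, 1↦clo(λx. (x x), {loop↦0}), 2↦clo(λx. (x x), {loop↦0}), 3↦clo(λx. (x x), {loop↦0}), 4↦clo(λx. (x x), {loop↦0}), 5↦clo(λx. (x x), {loop↦0})} | K=∅]
[18] [C=x | E={x↦5, loop↦0} | S={0↦5, 1↦clo(λx. (x x), {loop↦0}), 2↦clo(λx. (x x), {loop↦0}), 3↦clo(λx. (x x), {loop↦0}), 4↦clo(λx. (x x), {loop↦0}), 5↦clo(λx. (x x), {loop↦0})} | K=[arg]]
[19] [C=x | E={x↦5, loop↦0} | S={0↦5, 1↦clo(λx. (x x), {loop↦0}), 2↦clo(λx. (x x), {loop↦0}), 3↦clo(λx. (x x), {loop↦0}), 4↦clo(λx. (x x), {loop↦0}), 5↦clo(λx. (x x), {loop↦0})} | K=[fun]]
[20] [C=(x x) | E={x↦6, loop↦0} | S={0↦5, 1↦clo(λx. (x x), {loop↦0}), 2↦clo(λx. (x x), {loop↦0}), 3↦clo(λx. (x x), {loop↦0}), 4↦clo(λx. (x x), {loop↦0}), 5↦clo(λx. (x x), {loop↦0}), 6↦clo(λx. (x x), {loop↦0})} | K=∅]
[21] [C=x | E={x↦6, loop↦0} | S={0↦5, 1↦clo(λx. (x x), {loop↦0}), 2↦clo(λx. (x x), {loop↦0}), 3↦clo(λx. (x x), {loop↦0}), 4↦clo(λx. (x x), {loop↦0}), 5↦clo(λx. (x x), {loop↦0}), 6↦clo(λx. (x x), {loop↦0})} | K=[arg]]
[22] [C=x | E={x↦6, loop↦0} | S={0↦5, 1↦clo(λx. (x x), {loop↦0}), 2↦clo(λx. (x x), {loop↦0}), 3↦clo(λx. (x x), {loop↦0}), 4↦clo(λx. (x x), {loop↦0}), 5↦clo(λx. (x x), {loop↦0}), 6↦clo(λx. (x x), {loop↦0})} | K=[fun]]
→ 22 transitions taken and the configuration is still not final: no result within 22 steps

Answer: DIVERGES (no final state within 22 steps)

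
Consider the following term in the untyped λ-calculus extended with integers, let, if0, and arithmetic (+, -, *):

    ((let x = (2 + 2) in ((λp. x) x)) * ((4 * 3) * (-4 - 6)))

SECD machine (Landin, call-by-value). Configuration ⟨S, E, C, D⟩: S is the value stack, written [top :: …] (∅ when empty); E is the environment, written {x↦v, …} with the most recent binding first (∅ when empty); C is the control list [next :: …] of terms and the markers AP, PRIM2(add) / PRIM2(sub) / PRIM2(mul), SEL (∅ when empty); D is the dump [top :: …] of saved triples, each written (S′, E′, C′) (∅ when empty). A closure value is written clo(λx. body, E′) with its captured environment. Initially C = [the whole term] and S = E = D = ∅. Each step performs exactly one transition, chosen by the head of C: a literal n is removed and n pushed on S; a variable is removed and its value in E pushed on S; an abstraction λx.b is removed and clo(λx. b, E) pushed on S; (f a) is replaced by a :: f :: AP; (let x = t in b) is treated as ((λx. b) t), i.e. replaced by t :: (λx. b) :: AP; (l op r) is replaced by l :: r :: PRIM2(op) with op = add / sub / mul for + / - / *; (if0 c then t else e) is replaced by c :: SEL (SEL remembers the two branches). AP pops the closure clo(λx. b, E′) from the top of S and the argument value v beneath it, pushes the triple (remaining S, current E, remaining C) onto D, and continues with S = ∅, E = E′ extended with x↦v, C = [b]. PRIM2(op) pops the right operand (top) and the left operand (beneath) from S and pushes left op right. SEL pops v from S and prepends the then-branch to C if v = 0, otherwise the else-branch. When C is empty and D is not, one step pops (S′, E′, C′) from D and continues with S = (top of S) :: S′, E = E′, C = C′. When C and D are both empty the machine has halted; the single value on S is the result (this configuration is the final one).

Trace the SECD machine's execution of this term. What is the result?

step 0: <S=∅, E=∅, C=[((let x = (2 + 2) in ((λp. x) x)) * ((4 * 3) * (-4 - 6)))], D=∅>
step 1: <S=∅, E=∅, C=[(let x = (2 + 2) in ((λp. x) x)) :: ((4 * 3) * (-4 - 6)) :: PRIM2(mul)], D=∅>
step 2: <S=∅, E=∅, C=[(2 + 2) :: (λx. ((λp. x) x)) :: AP :: ((4 * 3) * (-4 - 6)) :: PRIM2(mul)], D=∅>
step 3: <S=∅, E=∅, C=[2 :: 2 :: PRIM2(add) :: (λx. ((λp. x) x)) :: AP :: ((4 * 3) * (-4 - 6)) :: PRIM2(mul)], D=∅>
step 4: <S=[2], E=∅, C=[2 :: PRIM2(add) :: (λx. ((λp. x) x)) :: AP :: ((4 * 3) * (-4 - 6)) :: PRIM2(mul)], D=∅>
step 5: <S=[2 :: 2], E=∅, C=[PRIM2(add) :: (λx. ((λp. x) x)) :: AP :: ((4 * 3) * (-4 - 6)) :: PRIM2(mul)], D=∅>
step 6: <S=[4], E=∅, C=[(λx. ((λp. x) x)) :: AP :: ((4 * 3) * (-4 - 6)) :: PRIM2(mul)], D=∅>
step 7: <S=[clo(λx. ((λp. x) x), ∅) :: 4], E=∅, C=[AP :: ((4 * 3) * (-4 - 6)) :: PRIM2(mul)], D=∅>
step 8: <S=∅, E={x↦4}, C=[((λp. x) x)], D=[(∅, ∅, [((4 * 3) * (-4 - 6)) :: PRIM2(mul)])]>
step 9: <S=∅, E={x↦4}, C=[x :: (λp. x) :: AP], D=[(∅, ∅, [((4 * 3) * (-4 - 6)) :: PRIM2(mul)])]>
step 10: <S=[4], E={x↦4}, C=[(λp. x) :: AP], D=[(∅, ∅, [((4 * 3) * (-4 - 6)) :: PRIM2(mul)])]>
step 11: <S=[clo(λp. x, {x↦4}) :: 4], E={x↦4}, C=[AP], D=[(∅, ∅, [((4 * 3) * (-4 - 6)) :: PRIM2(mul)])]>
step 12: <S=∅, E={p↦4, x↦4}, C=[x], D=[(∅, {x↦4}, ∅) :: (∅, ∅, [((4 * 3) * (-4 - 6)) :: PRIM2(mul)])]>
step 13: <S=[4], E={p↦4, x↦4}, C=∅, D=[(∅, {x↦4}, ∅) :: (∅, ∅, [((4 * 3) * (-4 - 6)) :: PRIM2(mul)])]>
step 14: <S=[4], E={x↦4}, C=∅, D=[(∅, ∅, [((4 * 3) * (-4 - 6)) :: PRIM2(mul)])]>
step 15: <S=[4], E=∅, C=[((4 * 3) * (-4 - 6)) :: PRIM2(mul)], D=∅>
step 16: <S=[4], E=∅, C=[(4 * 3) :: (-4 - 6) :: PRIM2(mul) :: PRIM2(mul)], D=∅>
step 17: <S=[4], E=∅, C=[4 :: 3 :: PRIM2(mul) :: (-4 - 6) :: PRIM2(mul) :: PRIM2(mul)], D=∅>
step 18: <S=[4 :: 4], E=∅, C=[3 :: PRIM2(mul) :: (-4 - 6) :: PRIM2(mul) :: PRIM2(mul)], D=∅>
step 19: <S=[3 :: 4 :: 4], E=∅, C=[PRIM2(mul) :: (-4 - 6) :: PRIM2(mul) :: PRIM2(mul)], D=∅>
step 20: <S=[12 :: 4], E=∅, C=[(-4 - 6) :: PRIM2(mul) :: PRIM2(mul)], D=∅>
step 21: <S=[12 :: 4], E=∅, C=[-4 :: 6 :: PRIM2(sub) :: PRIM2(mul) :: PRIM2(mul)], D=∅>
step 22: <S=[-4 :: 12 :: 4], E=∅, C=[6 :: PRIM2(sub) :: PRIM2(mul) :: PRIM2(mul)], D=∅>
step 23: <S=[6 :: -4 :: 12 :: 4], E=∅, C=[PRIM2(sub) :: PRIM2(mul) :: PRIM2(mul)], D=∅>
step 24: <S=[-10 :: 12 :: 4], E=∅, C=[PRIM2(mul) :: PRIM2(mul)], D=∅>
step 25: <S=[-120 :: 4], E=∅, C=[PRIM2(mul)], D=∅>
step 26: <S=[-480], E=∅, C=∅, D=∅>
→ final value -480

Answer: -480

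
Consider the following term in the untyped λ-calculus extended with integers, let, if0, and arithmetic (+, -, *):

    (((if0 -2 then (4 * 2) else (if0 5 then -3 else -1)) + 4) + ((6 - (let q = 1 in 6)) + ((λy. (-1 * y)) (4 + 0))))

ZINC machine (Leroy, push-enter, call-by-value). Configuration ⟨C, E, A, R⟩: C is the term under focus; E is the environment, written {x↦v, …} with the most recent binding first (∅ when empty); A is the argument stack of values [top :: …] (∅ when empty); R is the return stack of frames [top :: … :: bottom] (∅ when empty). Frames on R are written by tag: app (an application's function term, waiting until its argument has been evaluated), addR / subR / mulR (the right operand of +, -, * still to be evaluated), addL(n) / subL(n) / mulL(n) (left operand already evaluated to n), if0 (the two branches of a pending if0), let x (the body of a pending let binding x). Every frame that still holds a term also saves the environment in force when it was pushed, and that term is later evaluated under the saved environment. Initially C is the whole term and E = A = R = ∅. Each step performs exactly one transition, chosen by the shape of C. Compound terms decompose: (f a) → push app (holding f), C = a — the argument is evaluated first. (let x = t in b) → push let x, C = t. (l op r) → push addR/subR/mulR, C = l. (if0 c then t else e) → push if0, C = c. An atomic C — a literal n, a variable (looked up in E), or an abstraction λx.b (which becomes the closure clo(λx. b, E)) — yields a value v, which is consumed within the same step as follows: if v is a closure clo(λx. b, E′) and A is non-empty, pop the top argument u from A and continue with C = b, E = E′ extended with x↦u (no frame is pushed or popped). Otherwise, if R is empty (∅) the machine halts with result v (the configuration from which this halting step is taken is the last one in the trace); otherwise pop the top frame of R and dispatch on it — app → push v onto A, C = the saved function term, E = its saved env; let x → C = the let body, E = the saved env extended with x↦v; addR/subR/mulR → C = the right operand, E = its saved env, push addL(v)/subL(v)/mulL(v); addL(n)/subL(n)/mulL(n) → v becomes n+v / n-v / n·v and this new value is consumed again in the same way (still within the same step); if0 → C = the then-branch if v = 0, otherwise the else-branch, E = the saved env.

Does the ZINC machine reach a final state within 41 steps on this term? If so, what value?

[0] [C=(((if0 -2 then (4 * 2) else (if0 5 then -3 else -1)) + 4) + ((6 - (let q = 1 in 6)) + ((λy. (-1 * y)) (4 + 0)))) | E=∅ | A=∅ | R=∅]
[1] [C=((if0 -2 then (4 * 2) else (if0 5 then -3 else -1)) + 4) | E=∅ | A=∅ | R=[addR]]
[2] [C=(if0 -2 then (4 * 2) else (if0 5 then -3 else -1)) | E=∅ | A=∅ | R=[addR :: addR]]
[3] [C=-2 | E=∅ | A=∅ | R=[if0 :: addR :: addR]]
[4] [C=(if0 5 then -3 else -1) | E=∅ | A=∅ | R=[addR :: addR]]
[5] [C=5 | E=∅ | A=∅ | R=[if0 :: addR :: addR]]
[6] [C=-1 | E=∅ | A=∅ | R=[addR :: addR]]
[7] [C=4 | E=∅ | A=∅ | R=[addL(-1) :: addR]]
[8] [C=((6 - (let q = 1 in 6)) + ((λy. (-1 * y)) (4 + 0))) | E=∅ | A=∅ | R=[addL(3)]]
[9] [C=(6 - (let q = 1 in 6)) | E=∅ | A=∅ | R=[addR :: addL(3)]]
[10] [C=6 | E=∅ | A=∅ | R=[subR :: addR :: addL(3)]]
[11] [C=(let q = 1 in 6) | E=∅ | A=∅ | R=[subL(6) :: addR :: addL(3)]]
[12] [C=1 | E=∅ | A=∅ | R=[let q :: subL(6) :: addR :: addL(3)]]
[13] [C=6 | E={q↦1} | A=∅ | R=[subL(6) :: addR :: addL(3)]]
[14] [C=((λy. (-1 * y)) (4 + 0)) | E=∅ | A=∅ | R=[addL(0) :: addL(3)]]
[15] [C=(4 + 0) | E=∅ | A=∅ | R=[app :: addL(0) :: addL(3)]]
[16] [C=4 | E=∅ | A=∅ | R=[addR :: app :: addL(0) :: addL(3)]]
[17] [C=0 | E=∅ | A=∅ | R=[addL(4) :: app :: addL(0) :: addL(3)]]
[18] [C=(λy. (-1 * y)) | E=∅ | A=[4] | R=[addL(0) :: addL(3)]]
[19] [C=(-1 * y) | E={y↦4} | A=∅ | R=[addL(0) :: addL(3)]]
[20] [C=-1 | E={y↦4} | A=∅ | R=[mulR :: addL(0) :: addL(3)]]
[21] [C=y | E={y↦4} | A=∅ | R=[mulL(-1) :: addL(0) :: addL(3)]]
→ final value -1

Answer: -1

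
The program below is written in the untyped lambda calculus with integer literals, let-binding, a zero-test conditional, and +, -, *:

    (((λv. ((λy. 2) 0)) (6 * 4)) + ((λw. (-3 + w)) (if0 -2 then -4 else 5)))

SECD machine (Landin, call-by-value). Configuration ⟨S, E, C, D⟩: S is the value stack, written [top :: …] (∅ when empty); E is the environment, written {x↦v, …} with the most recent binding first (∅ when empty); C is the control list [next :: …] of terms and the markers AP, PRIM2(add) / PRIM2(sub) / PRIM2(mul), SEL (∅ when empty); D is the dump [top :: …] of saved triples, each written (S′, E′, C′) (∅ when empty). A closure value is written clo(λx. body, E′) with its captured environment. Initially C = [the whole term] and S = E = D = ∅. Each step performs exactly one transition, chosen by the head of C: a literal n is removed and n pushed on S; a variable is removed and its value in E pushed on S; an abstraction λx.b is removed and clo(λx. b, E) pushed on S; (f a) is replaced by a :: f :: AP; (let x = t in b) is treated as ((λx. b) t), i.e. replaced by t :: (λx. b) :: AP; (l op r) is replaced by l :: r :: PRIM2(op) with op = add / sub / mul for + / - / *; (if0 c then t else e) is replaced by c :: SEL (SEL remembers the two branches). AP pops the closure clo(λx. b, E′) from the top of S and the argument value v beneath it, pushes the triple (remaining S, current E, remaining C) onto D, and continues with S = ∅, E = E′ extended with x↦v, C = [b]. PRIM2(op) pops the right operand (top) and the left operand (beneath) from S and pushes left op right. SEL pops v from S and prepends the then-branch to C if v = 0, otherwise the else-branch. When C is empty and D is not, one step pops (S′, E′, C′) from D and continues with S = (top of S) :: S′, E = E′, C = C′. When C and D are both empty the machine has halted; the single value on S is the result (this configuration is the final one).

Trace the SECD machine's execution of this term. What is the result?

[0] ⟨S=∅; E=∅; C=[(((λv. ((λy. 2) 0)) (6 * 4)) + ((λw. (-3 + w)) (if0 -2 then -4 else 5)))]; D=∅⟩
[1] ⟨S=∅; E=∅; C=[((λv. ((λy. 2) 0)) (6 * 4)) :: ((λw. (-3 + w)) (if0 -2 then -4 else 5)) :: PRIM2(add)]; D=∅⟩
[2] ⟨S=∅; E=∅; C=[(6 * 4) :: (λv. ((λy. 2) 0)) :: AP :: ((λw. (-3 + w)) (if0 -2 then -4 else 5)) :: PRIM2(add)]; D=∅⟩
[3] ⟨S=∅; E=∅; C=[6 :: 4 :: PRIM2(mul) :: (λv. ((λy. 2) 0)) :: AP :: ((λw. (-3 + w)) (if0 -2 then -4 else 5)) :: PRIM2(add)]; D=∅⟩
[4] ⟨S=[6]; E=∅; C=[4 :: PRIM2(mul) :: (λv. ((λy. 2) 0)) :: AP :: ((λw. (-3 + w)) (if0 -2 then -4 else 5)) :: PRIM2(add)]; D=∅⟩
[5] ⟨S=[4 :: 6]; E=∅; C=[PRIM2(mul) :: (λv. ((λy. 2) 0)) :: AP :: ((λw. (-3 + w)) (if0 -2 then -4 else 5)) :: PRIM2(add)]; D=∅⟩
[6] ⟨S=[24]; E=∅; C=[(λv. ((λy. 2) 0)) :: AP :: ((λw. (-3 + w)) (if0 -2 then -4 else 5)) :: PRIM2(add)]; D=∅⟩
[7] ⟨S=[clo(λv. ((λy. 2) 0), ∅) :: 24]; E=∅; C=[AP :: ((λw. (-3 + w)) (if0 -2 then -4 else 5)) :: PRIM2(add)]; D=∅⟩
[8] ⟨S=∅; E={v↦24}; C=[((λy. 2) 0)]; D=[(∅, ∅, [((λw. (-3 + w)) (if0 -2 then -4 else 5)) :: PRIM2(add)])]⟩
[9] ⟨S=∅; E={v↦24}; C=[0 :: (λy. 2) :: AP]; D=[(∅, ∅, [((λw. (-3 + w)) (if0 -2 then -4 else 5)) :: PRIM2(add)])]⟩
[10] ⟨S=[0]; E={v↦24}; C=[(λy. 2) :: AP]; D=[(∅, ∅, [((λw. (-3 + w)) (if0 -2 then -4 else 5)) :: PRIM2(add)])]⟩
[11] ⟨S=[clo(λy. 2, {v↦24}) :: 0]; E={v↦24}; C=[AP]; D=[(∅, ∅, [((λw. (-3 + w)) (if0 -2 then -4 else 5)) :: PRIM2(add)])]⟩
[12] ⟨S=∅; E={y↦0, v↦24}; C=[2]; D=[(∅, {v↦24}, ∅) :: (∅, ∅, [((λw. (-3 + w)) (if0 -2 then -4 else 5)) :: PRIM2(add)])]⟩
[13] ⟨S=[2]; E={y↦0, v↦24}; C=∅; D=[(∅, {v↦24}, ∅) :: (∅, ∅, [((λw. (-3 + w)) (if0 -2 then -4 else 5)) :: PRIM2(add)])]⟩
[14] ⟨S=[2]; E={v↦24}; C=∅; D=[(∅, ∅, [((λw. (-3 + w)) (if0 -2 then -4 else 5)) :: PRIM2(add)])]⟩
[15] ⟨S=[2]; E=∅; C=[((λw. (-3 + w)) (if0 -2 then -4 else 5)) :: PRIM2(add)]; D=∅⟩
[16] ⟨S=[2]; E=∅; C=[(if0 -2 then -4 else 5) :: (λw. (-3 + w)) :: AP :: PRIM2(add)]; D=∅⟩
[17] ⟨S=[2]; E=∅; C=[-2 :: SEL :: (λw. (-3 + w)) :: AP :: PRIM2(add)]; D=∅⟩
[18] ⟨S=[-2 :: 2]; E=∅; C=[SEL :: (λw. (-3 + w)) :: AP :: PRIM2(add)]; D=∅⟩
[19] ⟨S=[2]; E=∅; C=[5 :: (λw. (-3 + w)) :: AP :: PRIM2(add)]; D=∅⟩
[20] ⟨S=[5 :: 2]; E=∅; C=[(λw. (-3 + w)) :: AP :: PRIM2(add)]; D=∅⟩
[21] ⟨S=[clo(λw. (-3 + w), ∅) :: 5 :: 2]; E=∅; C=[AP :: PRIM2(add)]; D=∅⟩
[22] ⟨S=∅; E={w↦5}; C=[(-3 + w)]; D=[([2], ∅, [PRIM2(add)])]⟩
[23] ⟨S=∅; E={w↦5}; C=[-3 :: w :: PRIM2(add)]; D=[([2], ∅, [PRIM2(add)])]⟩
[24] ⟨S=[-3]; E={w↦5}; C=[w :: PRIM2(add)]; D=[([2], ∅, [PRIM2(add)])]⟩
[25] ⟨S=[5 :: -3]; E={w↦5}; C=[PRIM2(add)]; D=[([2], ∅, [PRIM2(add)])]⟩
[26] ⟨S=[2]; E={w↦5}; C=∅; D=[([2], ∅, [PRIM2(add)])]⟩
[27] ⟨S=[2 :: 2]; E=∅; C=[PRIM2(add)]; D=∅⟩
[28] ⟨S=[4]; E=∅; C=∅; D=∅⟩
→ final value 4

Answer: 4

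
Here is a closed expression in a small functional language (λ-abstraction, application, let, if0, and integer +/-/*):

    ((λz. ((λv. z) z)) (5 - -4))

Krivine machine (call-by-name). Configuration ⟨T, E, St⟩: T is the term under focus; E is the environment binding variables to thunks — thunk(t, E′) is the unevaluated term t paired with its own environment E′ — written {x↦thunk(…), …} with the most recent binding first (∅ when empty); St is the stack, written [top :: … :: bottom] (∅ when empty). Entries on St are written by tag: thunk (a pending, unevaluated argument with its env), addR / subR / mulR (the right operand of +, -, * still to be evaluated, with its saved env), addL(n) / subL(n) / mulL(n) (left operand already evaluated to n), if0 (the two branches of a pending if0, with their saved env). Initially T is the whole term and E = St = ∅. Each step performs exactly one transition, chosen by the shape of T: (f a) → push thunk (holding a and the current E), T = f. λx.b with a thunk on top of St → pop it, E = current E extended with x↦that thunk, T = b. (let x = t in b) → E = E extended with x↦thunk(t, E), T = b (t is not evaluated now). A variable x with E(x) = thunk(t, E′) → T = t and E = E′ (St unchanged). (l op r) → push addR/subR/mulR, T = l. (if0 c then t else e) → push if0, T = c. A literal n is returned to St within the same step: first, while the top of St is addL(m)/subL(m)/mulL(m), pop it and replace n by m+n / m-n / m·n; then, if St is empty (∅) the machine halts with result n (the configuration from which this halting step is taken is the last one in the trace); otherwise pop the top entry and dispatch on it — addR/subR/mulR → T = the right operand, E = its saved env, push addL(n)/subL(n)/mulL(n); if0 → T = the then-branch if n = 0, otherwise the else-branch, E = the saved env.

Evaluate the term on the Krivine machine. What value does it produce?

step 0: ⟨T=((λz. ((λv. z) z)) (5 - -4)); E=∅; St=∅⟩
step 1: ⟨T=(λz. ((λv. z) z)); E=∅; St=[thunk]⟩
step 2: ⟨T=((λv. z) z); E={z↦thunk((5 - -4), ∅)}; St=∅⟩
step 3: ⟨T=(λv. z); E={z↦thunk((5 - -4), ∅)}; St=[thunk]⟩
step 4: ⟨T=z; E={v↦thunk(z, {z↦thunk((5 - -4), ∅)}), z↦thunk((5 - -4), ∅)}; St=∅⟩
step 5: ⟨T=(5 - -4); E=∅; St=∅⟩
step 6: ⟨T=5; E=∅; St=[subR]⟩
step 7: ⟨T=-4; E=∅; St=[subL(5)]⟩
→ final value 9

Answer: 9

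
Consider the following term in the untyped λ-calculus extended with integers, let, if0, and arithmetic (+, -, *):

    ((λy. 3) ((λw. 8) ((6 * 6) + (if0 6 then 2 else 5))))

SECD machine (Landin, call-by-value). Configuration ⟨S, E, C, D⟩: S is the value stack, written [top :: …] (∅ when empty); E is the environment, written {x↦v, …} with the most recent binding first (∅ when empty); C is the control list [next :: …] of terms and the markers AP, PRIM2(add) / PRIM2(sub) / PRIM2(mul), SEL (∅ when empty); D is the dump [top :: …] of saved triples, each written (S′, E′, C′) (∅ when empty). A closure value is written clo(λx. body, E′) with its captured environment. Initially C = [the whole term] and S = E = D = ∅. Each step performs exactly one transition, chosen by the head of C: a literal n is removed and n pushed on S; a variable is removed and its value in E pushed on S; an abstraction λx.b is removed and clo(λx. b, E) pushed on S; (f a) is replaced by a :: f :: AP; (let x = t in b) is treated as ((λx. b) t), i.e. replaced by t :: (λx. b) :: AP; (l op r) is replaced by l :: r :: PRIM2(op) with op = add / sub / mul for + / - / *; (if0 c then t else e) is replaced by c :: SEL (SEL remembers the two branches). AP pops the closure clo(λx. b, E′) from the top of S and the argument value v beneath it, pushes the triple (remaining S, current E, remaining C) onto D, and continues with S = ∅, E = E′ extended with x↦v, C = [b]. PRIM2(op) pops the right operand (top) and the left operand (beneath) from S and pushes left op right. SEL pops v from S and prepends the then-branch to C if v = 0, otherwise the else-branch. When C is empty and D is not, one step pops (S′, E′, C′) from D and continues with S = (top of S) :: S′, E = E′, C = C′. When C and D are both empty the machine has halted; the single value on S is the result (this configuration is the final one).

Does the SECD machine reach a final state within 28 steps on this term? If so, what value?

Answer: 3

Derivation:
step 0: [S=∅ | E=∅ | C=[((λy. 3) ((λw. 8) ((6 * 6) + (if0 6 then 2 else 5))))] | D=∅]
step 1: [S=∅ | E=∅ | C=[((λw. 8) ((6 * 6) + (if0 6 then 2 else 5))) :: (λy. 3) :: AP] | D=∅]
step 2: [S=∅ | E=∅ | C=[((6 * 6) + (if0 6 then 2 else 5)) :: (λw. 8) :: AP :: (λy. 3) :: AP] | D=∅]
step 3: [S=∅ | E=∅ | C=[(6 * 6) :: (if0 6 then 2 else 5) :: PRIM2(add) :: (λw. 8) :: AP :: (λy. 3) :: AP] | D=∅]
step 4: [S=∅ | E=∅ | C=[6 :: 6 :: PRIM2(mul) :: (if0 6 then 2 else 5) :: PRIM2(add) :: (λw. 8) :: AP :: (λy. 3) :: AP] | D=∅]
step 5: [S=[6] | E=∅ | C=[6 :: PRIM2(mul) :: (if0 6 then 2 else 5) :: PRIM2(add) :: (λw. 8) :: AP :: (λy. 3) :: AP] | D=∅]
step 6: [S=[6 :: 6] | E=∅ | C=[PRIM2(mul) :: (if0 6 then 2 else 5) :: PRIM2(add) :: (λw. 8) :: AP :: (λy. 3) :: AP] | D=∅]
step 7: [S=[36] | E=∅ | C=[(if0 6 then 2 else 5) :: PRIM2(add) :: (λw. 8) :: AP :: (λy. 3) :: AP] | D=∅]
step 8: [S=[36] | E=∅ | C=[6 :: SEL :: PRIM2(add) :: (λw. 8) :: AP :: (λy. 3) :: AP] | D=∅]
step 9: [S=[6 :: 36] | E=∅ | C=[SEL :: PRIM2(add) :: (λw. 8) :: AP :: (λy. 3) :: AP] | D=∅]
step 10: [S=[36] | E=∅ | C=[5 :: PRIM2(add) :: (λw. 8) :: AP :: (λy. 3) :: AP] | D=∅]
step 11: [S=[5 :: 36] | E=∅ | C=[PRIM2(add) :: (λw. 8) :: AP :: (λy. 3) :: AP] | D=∅]
step 12: [S=[41] | E=∅ | C=[(λw. 8) :: AP :: (λy. 3) :: AP] | D=∅]
step 13: [S=[clo(λw. 8, ∅) :: 41] | E=∅ | C=[AP :: (λy. 3) :: AP] | D=∅]
step 14: [S=∅ | E={w↦41} | C=[8] | D=[(∅, ∅, [(λy. 3) :: AP])]]
step 15: [S=[8] | E={w↦41} | C=∅ | D=[(∅, ∅, [(λy. 3) :: AP])]]
step 16: [S=[8] | E=∅ | C=[(λy. 3) :: AP] | D=∅]
step 17: [S=[clo(λy. 3, ∅) :: 8] | E=∅ | C=[AP] | D=∅]
step 18: [S=∅ | E={y↦8} | C=[3] | D=[(∅, ∅, ∅)]]
step 19: [S=[3] | E={y↦8} | C=∅ | D=[(∅, ∅, ∅)]]
step 20: [S=[3] | E=∅ | C=∅ | D=∅]
→ final value 3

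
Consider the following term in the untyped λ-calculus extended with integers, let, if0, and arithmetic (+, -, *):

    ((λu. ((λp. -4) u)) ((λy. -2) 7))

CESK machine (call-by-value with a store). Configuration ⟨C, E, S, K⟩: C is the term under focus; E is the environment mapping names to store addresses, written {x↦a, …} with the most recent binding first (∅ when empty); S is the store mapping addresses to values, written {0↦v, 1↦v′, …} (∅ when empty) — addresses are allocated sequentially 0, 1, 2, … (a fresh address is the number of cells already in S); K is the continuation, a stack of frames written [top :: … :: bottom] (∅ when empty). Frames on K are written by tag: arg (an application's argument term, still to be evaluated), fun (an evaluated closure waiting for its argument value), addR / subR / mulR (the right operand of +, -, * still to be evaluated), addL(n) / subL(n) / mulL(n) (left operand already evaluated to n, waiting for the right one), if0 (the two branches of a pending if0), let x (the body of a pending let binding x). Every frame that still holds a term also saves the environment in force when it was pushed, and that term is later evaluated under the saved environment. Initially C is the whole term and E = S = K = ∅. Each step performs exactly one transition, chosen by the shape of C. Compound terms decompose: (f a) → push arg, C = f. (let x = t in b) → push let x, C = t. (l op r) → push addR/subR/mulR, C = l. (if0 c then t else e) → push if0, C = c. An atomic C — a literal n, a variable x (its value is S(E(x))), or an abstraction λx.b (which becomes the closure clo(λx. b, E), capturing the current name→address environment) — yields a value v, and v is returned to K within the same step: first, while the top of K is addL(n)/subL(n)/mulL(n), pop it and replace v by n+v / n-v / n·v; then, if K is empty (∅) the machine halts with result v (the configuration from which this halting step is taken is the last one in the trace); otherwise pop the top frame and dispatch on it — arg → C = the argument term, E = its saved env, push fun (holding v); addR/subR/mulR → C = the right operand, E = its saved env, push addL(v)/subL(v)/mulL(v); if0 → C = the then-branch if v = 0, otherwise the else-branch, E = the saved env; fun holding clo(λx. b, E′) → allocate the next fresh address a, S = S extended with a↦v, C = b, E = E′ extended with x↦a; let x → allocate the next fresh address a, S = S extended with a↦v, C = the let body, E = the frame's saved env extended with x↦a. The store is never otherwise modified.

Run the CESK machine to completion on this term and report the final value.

0. ⟨C=((λu. ((λp. -4) u)) ((λy. -2) 7)); E=∅; S=∅; K=∅⟩
1. ⟨C=(λu. ((λp. -4) u)); E=∅; S=∅; K=[arg]⟩
2. ⟨C=((λy. -2) 7); E=∅; S=∅; K=[fun]⟩
3. ⟨C=(λy. -2); E=∅; S=∅; K=[arg :: fun]⟩
4. ⟨C=7; E=∅; S=∅; K=[fun :: fun]⟩
5. ⟨C=-2; E={y↦0}; S={0↦7}; K=[fun]⟩
6. ⟨C=((λp. -4) u); E={u↦1}; S={0↦7, 1↦-2}; K=∅⟩
7. ⟨C=(λp. -4); E={u↦1}; S={0↦7, 1↦-2}; K=[arg]⟩
8. ⟨C=u; E={u↦1}; S={0↦7, 1↦-2}; K=[fun]⟩
9. ⟨C=-4; E={p↦2, u↦1}; S={0↦7, 1↦-2, 2↦-2}; K=∅⟩
→ final value -4

Answer: -4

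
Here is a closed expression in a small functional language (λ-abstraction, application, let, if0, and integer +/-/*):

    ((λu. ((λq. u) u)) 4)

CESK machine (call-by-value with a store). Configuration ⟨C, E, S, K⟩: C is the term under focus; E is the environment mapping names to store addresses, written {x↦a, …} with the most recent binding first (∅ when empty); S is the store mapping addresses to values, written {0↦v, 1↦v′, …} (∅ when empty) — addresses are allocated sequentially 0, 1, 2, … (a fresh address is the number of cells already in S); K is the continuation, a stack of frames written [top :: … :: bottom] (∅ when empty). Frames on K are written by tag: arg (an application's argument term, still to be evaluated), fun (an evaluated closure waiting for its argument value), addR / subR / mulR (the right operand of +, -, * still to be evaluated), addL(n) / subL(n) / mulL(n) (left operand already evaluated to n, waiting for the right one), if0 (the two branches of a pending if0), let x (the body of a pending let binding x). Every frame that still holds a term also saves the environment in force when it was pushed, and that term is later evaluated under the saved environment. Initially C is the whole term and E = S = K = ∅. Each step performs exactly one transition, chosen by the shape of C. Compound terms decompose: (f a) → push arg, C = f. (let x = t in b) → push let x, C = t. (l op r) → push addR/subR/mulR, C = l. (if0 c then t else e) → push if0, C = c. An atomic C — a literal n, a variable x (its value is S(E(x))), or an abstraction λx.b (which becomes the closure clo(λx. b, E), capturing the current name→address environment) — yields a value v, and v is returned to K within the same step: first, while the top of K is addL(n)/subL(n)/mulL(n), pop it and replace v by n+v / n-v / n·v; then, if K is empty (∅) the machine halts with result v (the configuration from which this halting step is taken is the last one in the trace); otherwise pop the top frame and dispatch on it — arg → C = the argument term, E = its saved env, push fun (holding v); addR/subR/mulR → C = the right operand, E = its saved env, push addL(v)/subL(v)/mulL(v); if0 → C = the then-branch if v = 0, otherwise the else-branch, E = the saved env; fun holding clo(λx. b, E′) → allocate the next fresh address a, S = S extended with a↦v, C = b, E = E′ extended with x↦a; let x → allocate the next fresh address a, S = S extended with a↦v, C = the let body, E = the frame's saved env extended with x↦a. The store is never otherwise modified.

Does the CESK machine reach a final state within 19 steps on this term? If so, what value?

Answer: 4

Derivation:
t=0: ⟨C=((λu. ((λq. u) u)) 4); E=∅; S=∅; K=∅⟩
t=1: ⟨C=(λu. ((λq. u) u)); E=∅; S=∅; K=[arg]⟩
t=2: ⟨C=4; E=∅; S=∅; K=[fun]⟩
t=3: ⟨C=((λq. u) u); E={u↦0}; S={0↦4}; K=∅⟩
t=4: ⟨C=(λq. u); E={u↦0}; S={0↦4}; K=[arg]⟩
t=5: ⟨C=u; E={u↦0}; S={0↦4}; K=[fun]⟩
t=6: ⟨C=u; E={q↦1, u↦0}; S={0↦4, 1↦4}; K=∅⟩
→ final value 4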